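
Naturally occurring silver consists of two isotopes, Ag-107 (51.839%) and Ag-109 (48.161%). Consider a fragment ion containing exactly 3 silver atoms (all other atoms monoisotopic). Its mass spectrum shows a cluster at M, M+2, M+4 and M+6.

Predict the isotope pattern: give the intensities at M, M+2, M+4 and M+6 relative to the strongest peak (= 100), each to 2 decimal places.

Each Ag atom is independently Ag-107 (p = 0.51839) or Ag-109 (q = 0.48161); the cluster is the binomial expansion (p + q)^3.
P(M) = 0.51839^3 = 0.139306
P(M+2) = 3 × 0.51839^2 × 0.48161^1 = 0.388267
P(M+4) = 3 × 0.51839^1 × 0.48161^2 = 0.360719
P(M+6) = 0.48161^3 = 0.111709
The M+2 peak is largest (0.388267); scaling to 100 gives 35.88 : 100.00 : 92.90 : 28.77.

35.88 : 100.00 : 92.90 : 28.77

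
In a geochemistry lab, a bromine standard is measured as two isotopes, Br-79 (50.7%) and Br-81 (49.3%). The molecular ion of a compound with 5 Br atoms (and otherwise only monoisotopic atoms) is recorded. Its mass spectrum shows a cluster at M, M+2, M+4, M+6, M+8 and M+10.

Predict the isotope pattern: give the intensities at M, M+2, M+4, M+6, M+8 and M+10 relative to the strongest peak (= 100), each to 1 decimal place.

The 5 Br atoms are independent, so intensities follow the terms of (0.507 + 0.493)^5.
P(M) = 0.507^5 = 0.033500
P(M+2) = 5 × 0.507^4 × 0.493^1 = 0.162873
P(M+4) = 10 × 0.507^3 × 0.493^2 = 0.316751
P(M+6) = 10 × 0.507^2 × 0.493^3 = 0.308004
P(M+8) = 5 × 0.507^1 × 0.493^4 = 0.149750
P(M+10) = 0.493^5 = 0.029123
The M+4 peak is largest (0.316751); scaling to 100 gives 10.6 : 51.4 : 100.0 : 97.2 : 47.3 : 9.2.

10.6 : 51.4 : 100.0 : 97.2 : 47.3 : 9.2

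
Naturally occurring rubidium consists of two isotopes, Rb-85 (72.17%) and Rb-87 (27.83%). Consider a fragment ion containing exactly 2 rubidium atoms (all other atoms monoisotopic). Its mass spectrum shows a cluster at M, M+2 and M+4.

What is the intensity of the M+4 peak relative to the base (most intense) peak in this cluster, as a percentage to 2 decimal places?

14.87%

Binomial terms of (0.7217 + 0.2783)^2: M 0.5209, M+2 0.4017, M+4 0.0775 → M is the base peak.
P(M) = C(2,0) × 0.7217^2 × 0.2783^0 = 1 × 0.52085089 × 1.0000 = 0.520851 (base)
P(M+4) = C(2,2) × 0.7217^0 × 0.2783^2 = 1 × 1.0000 × 0.07745089 = 0.077451
Relative intensity = 0.077451 / 0.520851 × 100 = 14.87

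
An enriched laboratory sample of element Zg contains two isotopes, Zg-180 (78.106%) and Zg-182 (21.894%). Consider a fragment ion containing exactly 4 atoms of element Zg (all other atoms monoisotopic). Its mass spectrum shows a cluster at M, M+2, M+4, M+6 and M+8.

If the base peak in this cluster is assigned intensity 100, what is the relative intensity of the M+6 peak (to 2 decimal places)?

Term probabilities: M 0.3722, M+2 0.4173, M+4 0.1755, M+6 0.0328, M+8 0.0023. Base peak = M+2.
P(M+2) = C(4,1) × 0.78106^3 × 0.21894^1 = 4 × 0.47648934 × 0.21894 = 0.417290 (base)
P(M+6) = C(4,3) × 0.78106^1 × 0.21894^3 = 4 × 0.78106 × 0.01049483 = 0.032788
Relative intensity = 0.032788 / 0.417290 × 100 = 7.86

7.86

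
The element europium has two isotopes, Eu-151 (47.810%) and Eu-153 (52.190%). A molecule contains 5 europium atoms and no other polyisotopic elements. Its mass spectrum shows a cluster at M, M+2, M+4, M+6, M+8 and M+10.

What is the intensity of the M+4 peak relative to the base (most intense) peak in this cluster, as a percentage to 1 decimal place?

91.6%

(0.47810 + 0.52190)^5 gives M 0.0250, M+2 0.1363, M+4 0.2977, M+6 0.3249, M+8 0.1774, M+10 0.0387; the largest is M+6.
P(M+6) = C(5,3) × 0.47810^2 × 0.52190^3 = 10 × 0.22857961 × 0.14215492 = 0.324937 (base)
P(M+4) = C(5,2) × 0.47810^3 × 0.52190^2 = 10 × 0.10928391 × 0.27237961 = 0.297667
Relative intensity = 0.297667 / 0.324937 × 100 = 91.6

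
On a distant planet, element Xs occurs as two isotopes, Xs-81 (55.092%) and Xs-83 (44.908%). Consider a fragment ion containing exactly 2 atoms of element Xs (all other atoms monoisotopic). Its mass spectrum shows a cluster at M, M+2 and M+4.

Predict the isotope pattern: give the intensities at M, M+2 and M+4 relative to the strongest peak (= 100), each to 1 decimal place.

The 2 Xs atoms are independent, so intensities follow the terms of (0.55092 + 0.44908)^2.
P(M) = 0.55092^2 = 0.303513
P(M+2) = 2 × 0.55092^1 × 0.44908^1 = 0.494814
P(M+4) = 0.44908^2 = 0.201673
The M+2 peak is largest (0.494814); scaling to 100 gives 61.3 : 100.0 : 40.8.

61.3 : 100.0 : 40.8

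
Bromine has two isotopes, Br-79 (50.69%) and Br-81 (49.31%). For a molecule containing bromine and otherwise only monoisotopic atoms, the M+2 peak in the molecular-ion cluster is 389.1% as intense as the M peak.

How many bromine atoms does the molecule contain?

With n Br atoms, P(M+2)/P(M) = C(n,1)·p^(n−1)q / p^n = n·q/p = n · 0.4931/0.5069.
n = 3.891 × 0.5069/0.4931 = 4.00 ≈ 4

4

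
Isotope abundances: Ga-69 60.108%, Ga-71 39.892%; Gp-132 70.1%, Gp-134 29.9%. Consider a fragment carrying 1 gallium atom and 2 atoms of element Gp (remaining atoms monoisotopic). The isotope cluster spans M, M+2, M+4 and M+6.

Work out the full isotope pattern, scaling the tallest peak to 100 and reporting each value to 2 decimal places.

65.93 : 100.00 : 49.32 : 7.96

Gallium pattern (n=1): 0.60108 : 0.39892
Element Gp pattern (n=2): 0.491401 : 0.419198 : 0.089401
Convolve the two distributions (both contribute in 2-u steps):
  M: 0.60108×0.491401 = 0.295371
  M+2: 0.60108×0.419198 + 0.39892×0.491401 = 0.448001
  M+4: 0.60108×0.089401 + 0.39892×0.419198 = 0.220964
  M+6: 0.39892×0.089401 = 0.035664
Scale to base peak (0.448001) = 100: 65.93 : 100.00 : 49.32 : 7.96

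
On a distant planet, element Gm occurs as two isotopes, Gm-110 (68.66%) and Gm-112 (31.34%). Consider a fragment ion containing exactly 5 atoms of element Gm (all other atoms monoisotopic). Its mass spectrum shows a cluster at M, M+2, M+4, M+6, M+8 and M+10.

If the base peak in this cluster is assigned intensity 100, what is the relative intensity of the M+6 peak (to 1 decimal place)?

41.7

Term probabilities: M 0.1526, M+2 0.3482, M+4 0.3179, M+6 0.1451, M+8 0.0331, M+10 0.0030. Base peak = M+2.
P(M+2) = C(5,1) × 0.6866^4 × 0.3134^1 = 5 × 0.2222364 × 0.3134 = 0.348244 (base)
P(M+6) = C(5,3) × 0.6866^2 × 0.3134^3 = 10 × 0.47141956 × 0.03078201 = 0.145112
Relative intensity = 0.145112 / 0.348244 × 100 = 41.7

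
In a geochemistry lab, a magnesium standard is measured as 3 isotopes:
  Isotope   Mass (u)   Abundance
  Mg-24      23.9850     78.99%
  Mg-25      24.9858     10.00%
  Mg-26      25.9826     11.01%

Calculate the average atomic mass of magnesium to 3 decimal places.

24.305 u

The abundance-weighted mean is 0.7899 × 23.9850 + 0.1000 × 24.9858 + 0.1101 × 25.9826
= 18.94575 + 2.49858 + 2.86068 = 24.30501 u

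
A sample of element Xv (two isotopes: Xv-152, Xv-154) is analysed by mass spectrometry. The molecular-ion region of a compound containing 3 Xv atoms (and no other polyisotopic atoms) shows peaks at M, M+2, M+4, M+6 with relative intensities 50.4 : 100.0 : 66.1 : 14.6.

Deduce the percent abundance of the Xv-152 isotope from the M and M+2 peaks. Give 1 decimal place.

If p is the fraction of Xv that is Xv-152, then I(M+2)/I(M) = [C(3,1)·p^2·(1−p)] / p^3 = 3·(1−p)/p = 100.0/50.4 = 1.9841
(1−p)/p = 1.9841/3 = 0.6614  ⇒  p = 1/(1 + 0.6614) = 0.6019
Xv-152: 60.2%, Xv-154: 39.8%.

60.2%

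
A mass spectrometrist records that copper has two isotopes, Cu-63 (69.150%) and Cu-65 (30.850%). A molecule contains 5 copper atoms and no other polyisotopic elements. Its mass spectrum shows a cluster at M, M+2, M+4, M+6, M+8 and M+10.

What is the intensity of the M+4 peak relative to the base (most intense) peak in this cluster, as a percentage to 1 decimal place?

Binomial terms of (0.69150 + 0.30850)^5: M 0.1581, M+2 0.3527, M+4 0.3147, M+6 0.1404, M+8 0.0313, M+10 0.0028 → M+2 is the base peak.
P(M+2) = C(5,1) × 0.69150^4 × 0.30850^1 = 5 × 0.2286487 × 0.3085 = 0.352691 (base)
P(M+4) = C(5,2) × 0.69150^3 × 0.30850^2 = 10 × 0.33065611 × 0.09517225 = 0.314693
Relative intensity = 0.314693 / 0.352691 × 100 = 89.2

89.2%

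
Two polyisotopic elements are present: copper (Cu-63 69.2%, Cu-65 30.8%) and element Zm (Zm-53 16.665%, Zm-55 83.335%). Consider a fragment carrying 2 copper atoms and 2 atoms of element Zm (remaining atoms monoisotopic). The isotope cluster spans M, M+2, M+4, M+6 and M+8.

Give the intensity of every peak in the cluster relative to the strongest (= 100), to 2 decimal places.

Copper pattern (n=2): 0.478864 : 0.426272 : 0.094864
Element Zm pattern (n=2): 0.02777222 : 0.27775555 : 0.69447222
Convolve the two distributions (both contribute in 2-u steps):
  M: 0.478864×0.02777222 = 0.013299
  M+2: 0.478864×0.27775555 + 0.426272×0.02777222 = 0.144846
  M+4: 0.478864×0.69447222 + 0.426272×0.27775555 + 0.094864×0.02777222 = 0.453592
  M+6: 0.426272×0.69447222 + 0.094864×0.27775555 = 0.322383
  M+8: 0.094864×0.69447222 = 0.065880
Scale to base peak (0.453592) = 100: 2.93 : 31.93 : 100.00 : 71.07 : 14.52

2.93 : 31.93 : 100.00 : 71.07 : 14.52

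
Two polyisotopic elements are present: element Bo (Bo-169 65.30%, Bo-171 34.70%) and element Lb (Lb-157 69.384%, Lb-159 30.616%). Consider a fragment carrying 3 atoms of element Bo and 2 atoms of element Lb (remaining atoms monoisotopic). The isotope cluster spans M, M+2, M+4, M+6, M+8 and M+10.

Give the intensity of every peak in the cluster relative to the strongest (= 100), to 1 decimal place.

40.4 : 100.0 : 98.9 : 48.8 : 12.0 : 1.2

Element Bo pattern (n=3): 0.27844508 : 0.44389177 : 0.23588123 : 0.04178192
Element Lb pattern (n=2): 0.48141395 : 0.42485211 : 0.09373395
Convolve the two distributions (both contribute in 2-u steps):
  M: 0.27844508×0.48141395 = 0.134047
  M+2: 0.27844508×0.42485211 + 0.44389177×0.48141395 = 0.331994
  M+4: 0.27844508×0.09373395 + 0.44389177×0.42485211 + 0.23588123×0.48141395 = 0.328245
  M+6: 0.44389177×0.09373395 + 0.23588123×0.42485211 + 0.04178192×0.48141395 = 0.161937
  M+8: 0.23588123×0.09373395 + 0.04178192×0.42485211 = 0.039861
  M+10: 0.04178192×0.09373395 = 0.003916
Scale to base peak (0.331994) = 100: 40.4 : 100.0 : 98.9 : 48.8 : 12.0 : 1.2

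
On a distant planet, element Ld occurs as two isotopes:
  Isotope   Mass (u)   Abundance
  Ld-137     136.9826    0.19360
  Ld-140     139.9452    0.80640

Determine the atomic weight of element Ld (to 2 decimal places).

139.37 u

Average mass = Σ (abundance × isotope mass) = 0.19360 × 136.9826 + 0.80640 × 139.9452
= 26.51983 + 112.85181 = 139.37164 u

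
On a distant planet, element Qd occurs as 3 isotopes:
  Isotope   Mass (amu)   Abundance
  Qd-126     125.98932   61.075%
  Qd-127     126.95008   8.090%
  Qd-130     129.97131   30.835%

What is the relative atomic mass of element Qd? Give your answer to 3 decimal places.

127.295 amu

Ar = Σ fᵢ·mᵢ = 0.61075 × 125.98932 + 0.08090 × 126.95008 + 0.30835 × 129.97131
= 76.947977 + 10.270261 + 40.076653 = 127.294891 amu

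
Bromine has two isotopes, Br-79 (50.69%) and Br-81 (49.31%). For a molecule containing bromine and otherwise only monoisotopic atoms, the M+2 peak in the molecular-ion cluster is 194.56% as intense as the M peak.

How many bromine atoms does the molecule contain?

2

For n independent Br atoms, I(M+2)/I(M) = n · (abundance Br-81) / (abundance Br-79) = n · 0.4931/0.5069.
n = 1.9456 × 0.5069/0.4931 = 2.00 ≈ 2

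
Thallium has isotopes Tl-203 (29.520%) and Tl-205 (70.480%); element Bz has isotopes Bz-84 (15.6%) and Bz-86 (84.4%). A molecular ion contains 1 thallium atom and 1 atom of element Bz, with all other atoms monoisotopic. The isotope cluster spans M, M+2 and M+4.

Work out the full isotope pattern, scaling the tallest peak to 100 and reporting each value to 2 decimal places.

7.74 : 60.37 : 100.00

Thallium pattern (n=1): 0.2952 : 0.7048
Element Bz pattern (n=1): 0.1560 : 0.8440
Convolve the two distributions (both contribute in 2-u steps):
  M: 0.2952×0.1560 = 0.046051
  M+2: 0.2952×0.8440 + 0.7048×0.1560 = 0.359098
  M+4: 0.7048×0.8440 = 0.594851
Scale to base peak (0.594851) = 100: 7.74 : 60.37 : 100.00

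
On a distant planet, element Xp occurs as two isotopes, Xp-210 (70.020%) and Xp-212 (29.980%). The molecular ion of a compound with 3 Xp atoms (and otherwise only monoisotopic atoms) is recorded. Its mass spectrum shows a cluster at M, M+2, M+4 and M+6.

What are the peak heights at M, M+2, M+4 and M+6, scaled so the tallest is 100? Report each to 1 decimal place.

77.9 : 100.0 : 42.8 : 6.1

Expanding (0.70020 + 0.29980)^3:
P(M) = 0.70020^3 = 0.343294
P(M+2) = 3 × 0.70020^2 × 0.29980^1 = 0.440958
P(M+4) = 3 × 0.70020^1 × 0.29980^2 = 0.188802
P(M+6) = 0.29980^3 = 0.026946
The M+2 peak is largest (0.440958); scaling to 100 gives 77.9 : 100.0 : 42.8 : 6.1.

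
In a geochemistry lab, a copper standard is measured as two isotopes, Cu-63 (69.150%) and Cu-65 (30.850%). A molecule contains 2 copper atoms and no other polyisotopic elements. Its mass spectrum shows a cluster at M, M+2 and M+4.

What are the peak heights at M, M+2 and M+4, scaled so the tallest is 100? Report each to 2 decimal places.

100.00 : 89.23 : 19.90

Expanding (0.69150 + 0.30850)^2:
P(M) = 0.69150^2 = 0.478172
P(M+2) = 2 × 0.69150^1 × 0.30850^1 = 0.426656
P(M+4) = 0.30850^2 = 0.095172
The M peak is largest (0.478172); scaling to 100 gives 100.00 : 89.23 : 19.90.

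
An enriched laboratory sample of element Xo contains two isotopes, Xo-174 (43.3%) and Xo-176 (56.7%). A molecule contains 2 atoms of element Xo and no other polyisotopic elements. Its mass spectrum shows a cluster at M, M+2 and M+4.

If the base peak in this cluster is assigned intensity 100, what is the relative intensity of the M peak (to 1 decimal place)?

Term probabilities: M 0.1875, M+2 0.4910, M+4 0.3215. Base peak = M+2.
P(M+2) = C(2,1) × 0.433^1 × 0.567^1 = 2 × 0.4330 × 0.5670 = 0.491022 (base)
P(M) = C(2,0) × 0.433^2 × 0.567^0 = 1 × 0.187489 × 1.0000 = 0.187489
Relative intensity = 0.187489 / 0.491022 × 100 = 38.2

38.2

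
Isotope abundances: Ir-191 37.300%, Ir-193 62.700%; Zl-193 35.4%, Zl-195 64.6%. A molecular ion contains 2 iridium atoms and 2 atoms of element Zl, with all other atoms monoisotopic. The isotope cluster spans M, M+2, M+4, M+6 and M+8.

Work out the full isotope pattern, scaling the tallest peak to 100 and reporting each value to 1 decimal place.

Iridium pattern (n=2): 0.139129 : 0.467742 : 0.393129
Element Zl pattern (n=2): 0.125316 : 0.457368 : 0.417316
Convolve the two distributions (both contribute in 2-u steps):
  M: 0.139129×0.125316 = 0.017435
  M+2: 0.139129×0.457368 + 0.467742×0.125316 = 0.122249
  M+4: 0.139129×0.417316 + 0.467742×0.457368 + 0.393129×0.125316 = 0.321256
  M+6: 0.467742×0.417316 + 0.393129×0.457368 = 0.375001
  M+8: 0.393129×0.417316 = 0.164059
Scale to base peak (0.375001) = 100: 4.6 : 32.6 : 85.7 : 100.0 : 43.7

4.6 : 32.6 : 85.7 : 100.0 : 43.7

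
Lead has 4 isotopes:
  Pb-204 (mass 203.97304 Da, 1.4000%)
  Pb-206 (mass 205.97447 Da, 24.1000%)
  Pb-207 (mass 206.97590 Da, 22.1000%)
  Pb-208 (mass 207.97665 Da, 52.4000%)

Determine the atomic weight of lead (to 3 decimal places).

Ar = Σ fᵢ·mᵢ = 0.014000 × 203.97304 + 0.241000 × 205.97447 + 0.221000 × 206.97590 + 0.524000 × 207.97665
= 2.855623 + 49.639847 + 45.741674 + 108.979765 = 207.216909 Da

207.217 Da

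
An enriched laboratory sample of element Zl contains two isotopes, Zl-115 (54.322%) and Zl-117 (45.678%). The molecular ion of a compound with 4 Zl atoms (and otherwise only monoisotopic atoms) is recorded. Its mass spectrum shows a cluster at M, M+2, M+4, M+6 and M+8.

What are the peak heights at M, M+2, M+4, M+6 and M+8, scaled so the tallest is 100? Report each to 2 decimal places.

Expanding (0.54322 + 0.45678)^4:
P(M) = 0.54322^4 = 0.087077
P(M+2) = 4 × 0.54322^3 × 0.45678^1 = 0.292883
P(M+4) = 6 × 0.54322^2 × 0.45678^2 = 0.369417
P(M+6) = 4 × 0.54322^1 × 0.45678^3 = 0.207089
P(M+8) = 0.45678^4 = 0.043534
The M+4 peak is largest (0.369417); scaling to 100 gives 23.57 : 79.28 : 100.00 : 56.06 : 11.78.

23.57 : 79.28 : 100.00 : 56.06 : 11.78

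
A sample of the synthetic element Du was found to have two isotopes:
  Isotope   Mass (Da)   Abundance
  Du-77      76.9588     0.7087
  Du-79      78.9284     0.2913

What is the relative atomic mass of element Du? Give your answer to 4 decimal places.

Weight each isotope mass by its fractional abundance: 0.7087 × 76.9588 + 0.2913 × 78.9284
= 54.54070 + 22.99184 = 77.53254 Da

77.5325 Da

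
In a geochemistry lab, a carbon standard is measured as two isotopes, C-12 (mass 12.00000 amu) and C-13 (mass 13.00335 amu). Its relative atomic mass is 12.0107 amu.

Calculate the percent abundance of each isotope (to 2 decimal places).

With x = fraction of C-12 (so C-13 is 1 − x):
12.00000·x + 13.00335·(1 − x) = 12.0107
(12.00000 − 13.00335)·x = 12.0107 − 13.00335
x = -0.99265 / -1.00335 = 0.98934 → 98.93% C-12, 1.07% C-13.

C-12: 98.93%, C-13: 1.07%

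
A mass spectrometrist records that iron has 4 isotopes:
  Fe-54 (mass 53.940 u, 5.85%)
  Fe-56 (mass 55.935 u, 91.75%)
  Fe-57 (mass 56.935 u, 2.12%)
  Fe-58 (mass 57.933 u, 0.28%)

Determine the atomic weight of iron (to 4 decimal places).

Weight each isotope mass by its fractional abundance: 0.0585 × 53.940 + 0.9175 × 55.935 + 0.0212 × 56.935 + 0.0028 × 57.933
= 3.15549 + 51.32036 + 1.20702 + 0.16221 = 55.84508 u

55.8451 u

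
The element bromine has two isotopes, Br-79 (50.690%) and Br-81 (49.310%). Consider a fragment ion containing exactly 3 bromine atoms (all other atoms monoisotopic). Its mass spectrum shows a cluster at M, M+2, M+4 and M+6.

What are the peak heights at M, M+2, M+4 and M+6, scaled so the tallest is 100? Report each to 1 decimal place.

34.3 : 100.0 : 97.3 : 31.5

Each Br atom is independently Br-79 (p = 0.50690) or Br-81 (q = 0.49310); the cluster is the binomial expansion (p + q)^3.
P(M) = 0.50690^3 = 0.130247
P(M+2) = 3 × 0.50690^2 × 0.49310^1 = 0.380103
P(M+4) = 3 × 0.50690^1 × 0.49310^2 = 0.369755
P(M+6) = 0.49310^3 = 0.119896
The M+2 peak is largest (0.380103); scaling to 100 gives 34.3 : 100.0 : 97.3 : 31.5.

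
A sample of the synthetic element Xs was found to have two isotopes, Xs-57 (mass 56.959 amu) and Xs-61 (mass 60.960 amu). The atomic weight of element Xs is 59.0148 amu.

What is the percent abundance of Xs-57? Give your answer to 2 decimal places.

Writing the weighted mean with unknown fraction x of Xs-57:
56.959·x + 60.960·(1 − x) = 59.0148
(56.959 − 60.960)·x = 59.0148 − 60.960
x = -1.9452 / -4.001 = 0.48618 → 48.62% Xs-57, 51.38% Xs-61.

48.62%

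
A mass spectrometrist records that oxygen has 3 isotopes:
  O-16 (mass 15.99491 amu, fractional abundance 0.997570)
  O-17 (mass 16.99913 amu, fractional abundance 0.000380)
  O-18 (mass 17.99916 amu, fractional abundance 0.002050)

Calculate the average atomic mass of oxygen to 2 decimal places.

Average mass = Σ (abundance × isotope mass) = 0.997570 × 15.99491 + 0.000380 × 16.99913 + 0.002050 × 17.99916
= 15.956042 + 0.006460 + 0.036898 = 15.999400 amu

16.00 amu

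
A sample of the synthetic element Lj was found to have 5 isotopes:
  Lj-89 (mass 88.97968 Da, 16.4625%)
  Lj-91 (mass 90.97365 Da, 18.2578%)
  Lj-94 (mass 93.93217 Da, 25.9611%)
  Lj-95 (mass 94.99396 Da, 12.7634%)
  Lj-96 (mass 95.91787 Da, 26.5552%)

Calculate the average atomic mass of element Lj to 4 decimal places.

93.2395 Da

Ar = Σ fᵢ·mᵢ = 0.164625 × 88.97968 + 0.182578 × 90.97365 + 0.259611 × 93.93217 + 0.127634 × 94.99396 + 0.265552 × 95.91787
= 14.648280 + 16.609787 + 24.385825 + 12.124459 + 25.471182 = 93.239533 Da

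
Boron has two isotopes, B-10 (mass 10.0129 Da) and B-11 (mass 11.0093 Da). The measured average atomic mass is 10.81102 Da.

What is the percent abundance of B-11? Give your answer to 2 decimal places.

Writing the weighted mean with unknown fraction x of B-10:
10.0129·x + 11.0093·(1 − x) = 10.81102
(10.0129 − 11.0093)·x = 10.81102 − 11.0093
x = -0.19828 / -0.9964 = 0.19900 → 19.90% B-10, 80.10% B-11.

80.10%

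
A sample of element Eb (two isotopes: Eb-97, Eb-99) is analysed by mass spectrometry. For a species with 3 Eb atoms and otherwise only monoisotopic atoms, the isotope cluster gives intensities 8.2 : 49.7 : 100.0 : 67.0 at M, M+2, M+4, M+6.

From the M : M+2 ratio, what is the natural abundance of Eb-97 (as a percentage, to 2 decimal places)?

Let p = fractional abundance of Eb-97. I(M+2)/I(M) = [C(3,1)·p^2·(1−p)] / p^3 = 3·(1−p)/p = 49.7/8.2 = 6.0610
(1−p)/p = 6.0610/3 = 2.0203  ⇒  p = 1/(1 + 2.0203) = 0.3311
Eb-97: 33.11%, Eb-99: 66.89%.

33.11%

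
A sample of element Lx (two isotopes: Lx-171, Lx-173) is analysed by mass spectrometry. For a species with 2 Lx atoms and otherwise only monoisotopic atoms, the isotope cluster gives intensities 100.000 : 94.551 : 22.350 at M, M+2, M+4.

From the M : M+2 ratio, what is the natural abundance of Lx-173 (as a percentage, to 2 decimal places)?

Write p for the Lx-171 fraction. I(M+2)/I(M) = [C(2,1)·p^1·(1−p)] / p^2 = 2·(1−p)/p = 94.551/100.000 = 0.9455
(1−p)/p = 0.9455/2 = 0.4728  ⇒  p = 1/(1 + 0.4728) = 0.6790
Lx-171: 67.90%, Lx-173: 32.10%.

32.10%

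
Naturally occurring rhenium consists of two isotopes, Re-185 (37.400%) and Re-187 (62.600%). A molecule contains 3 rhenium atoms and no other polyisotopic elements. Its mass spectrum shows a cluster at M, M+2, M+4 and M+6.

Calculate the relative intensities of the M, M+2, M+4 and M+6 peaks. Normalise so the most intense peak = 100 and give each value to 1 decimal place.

Expanding (0.37400 + 0.62600)^3:
P(M) = 0.37400^3 = 0.052314
P(M+2) = 3 × 0.37400^2 × 0.62600^1 = 0.262687
P(M+4) = 3 × 0.37400^1 × 0.62600^2 = 0.439685
P(M+6) = 0.62600^3 = 0.245314
The M+4 peak is largest (0.439685); scaling to 100 gives 11.9 : 59.7 : 100.0 : 55.8.

11.9 : 59.7 : 100.0 : 55.8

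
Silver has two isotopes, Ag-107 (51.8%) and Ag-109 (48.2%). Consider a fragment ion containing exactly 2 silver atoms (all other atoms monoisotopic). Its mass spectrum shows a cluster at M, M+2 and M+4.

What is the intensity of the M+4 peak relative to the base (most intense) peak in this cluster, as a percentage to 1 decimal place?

(0.518 + 0.482)^2 gives M 0.2683, M+2 0.4994, M+4 0.2323; the largest is M+2.
P(M+2) = C(2,1) × 0.518^1 × 0.482^1 = 2 × 0.5180 × 0.4820 = 0.499352 (base)
P(M+4) = C(2,2) × 0.518^0 × 0.482^2 = 1 × 1.0000 × 0.232324 = 0.232324
Relative intensity = 0.232324 / 0.499352 × 100 = 46.5

46.5%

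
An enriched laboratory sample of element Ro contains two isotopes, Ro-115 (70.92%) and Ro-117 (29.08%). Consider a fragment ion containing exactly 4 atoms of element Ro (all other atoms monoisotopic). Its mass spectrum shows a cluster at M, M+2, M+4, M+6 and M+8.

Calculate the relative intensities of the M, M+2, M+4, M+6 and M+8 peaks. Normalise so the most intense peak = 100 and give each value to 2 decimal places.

60.97 : 100.00 : 61.51 : 16.81 : 1.72

The 4 Ro atoms are independent, so intensities follow the terms of (0.7092 + 0.2908)^4.
P(M) = 0.7092^4 = 0.252973
P(M+2) = 4 × 0.7092^3 × 0.2908^1 = 0.414916
P(M+4) = 6 × 0.7092^2 × 0.2908^2 = 0.255198
P(M+6) = 4 × 0.7092^1 × 0.2908^3 = 0.069761
P(M+8) = 0.2908^4 = 0.007151
The M+2 peak is largest (0.414916); scaling to 100 gives 60.97 : 100.00 : 61.51 : 16.81 : 1.72.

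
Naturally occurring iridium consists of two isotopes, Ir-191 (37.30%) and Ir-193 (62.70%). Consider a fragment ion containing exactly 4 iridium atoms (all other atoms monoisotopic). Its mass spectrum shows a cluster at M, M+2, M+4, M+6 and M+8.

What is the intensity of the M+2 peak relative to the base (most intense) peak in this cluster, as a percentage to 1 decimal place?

35.4%

Binomial terms of (0.3730 + 0.6270)^4: M 0.0194, M+2 0.1302, M+4 0.3282, M+6 0.3678, M+8 0.1546 → M+6 is the base peak.
P(M+6) = C(4,3) × 0.3730^1 × 0.6270^3 = 4 × 0.3730 × 0.24649188 = 0.367766 (base)
P(M+2) = C(4,1) × 0.3730^3 × 0.6270^1 = 4 × 0.05189512 × 0.6270 = 0.130153
Relative intensity = 0.130153 / 0.367766 × 100 = 35.4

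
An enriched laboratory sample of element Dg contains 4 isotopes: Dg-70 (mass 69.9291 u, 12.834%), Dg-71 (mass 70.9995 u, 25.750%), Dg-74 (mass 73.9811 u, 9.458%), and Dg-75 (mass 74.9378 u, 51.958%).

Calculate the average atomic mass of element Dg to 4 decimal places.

73.1904 u

Weight each isotope mass by its fractional abundance: 0.12834 × 69.9291 + 0.25750 × 70.9995 + 0.09458 × 73.9811 + 0.51958 × 74.9378
= 8.97470 + 18.28237 + 6.99713 + 38.93618 = 73.19038 u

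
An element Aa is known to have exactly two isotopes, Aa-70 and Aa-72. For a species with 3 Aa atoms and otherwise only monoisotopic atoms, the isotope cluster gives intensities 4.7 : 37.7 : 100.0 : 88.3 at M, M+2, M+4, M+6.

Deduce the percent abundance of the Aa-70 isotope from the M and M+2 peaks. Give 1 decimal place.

27.2%

If p is the fraction of Aa that is Aa-70, then I(M+2)/I(M) = [C(3,1)·p^2·(1−p)] / p^3 = 3·(1−p)/p = 37.7/4.7 = 8.0213
(1−p)/p = 8.0213/3 = 2.6738  ⇒  p = 1/(1 + 2.6738) = 0.2722
Aa-70: 27.2%, Aa-72: 72.8%.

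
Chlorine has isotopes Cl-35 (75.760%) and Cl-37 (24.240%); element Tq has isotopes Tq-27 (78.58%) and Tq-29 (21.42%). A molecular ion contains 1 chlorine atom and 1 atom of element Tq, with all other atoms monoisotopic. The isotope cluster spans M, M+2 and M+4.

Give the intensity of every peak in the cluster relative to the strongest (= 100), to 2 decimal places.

Chlorine pattern (n=1): 0.7576 : 0.2424
Element Tq pattern (n=1): 0.7858 : 0.2142
Convolve the two distributions (both contribute in 2-u steps):
  M: 0.7576×0.7858 = 0.595322
  M+2: 0.7576×0.2142 + 0.2424×0.7858 = 0.352756
  M+4: 0.2424×0.2142 = 0.051922
Scale to base peak (0.595322) = 100: 100.00 : 59.25 : 8.72

100.00 : 59.25 : 8.72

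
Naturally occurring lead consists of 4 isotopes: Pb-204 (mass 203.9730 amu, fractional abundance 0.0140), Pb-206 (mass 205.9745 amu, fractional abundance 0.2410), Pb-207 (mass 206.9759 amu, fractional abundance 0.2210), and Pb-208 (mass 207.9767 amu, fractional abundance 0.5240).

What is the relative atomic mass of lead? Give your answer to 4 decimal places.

Weight each isotope mass by its fractional abundance: 0.0140 × 203.9730 + 0.2410 × 205.9745 + 0.2210 × 206.9759 + 0.5240 × 207.9767
= 2.85562 + 49.63985 + 45.74167 + 108.97979 = 207.21693 amu

207.2169 amu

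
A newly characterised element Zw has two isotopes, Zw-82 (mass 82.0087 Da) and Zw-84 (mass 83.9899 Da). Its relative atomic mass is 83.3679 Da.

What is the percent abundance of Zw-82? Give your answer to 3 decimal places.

Let x be the fractional abundance of Zw-82; then Zw-84 has abundance 1 − x.
82.0087·x + 83.9899·(1 − x) = 83.3679
(82.0087 − 83.9899)·x = 83.3679 − 83.9899
x = -0.6220 / -1.9812 = 0.31395 → 31.395% Zw-82, 68.605% Zw-84.

31.395%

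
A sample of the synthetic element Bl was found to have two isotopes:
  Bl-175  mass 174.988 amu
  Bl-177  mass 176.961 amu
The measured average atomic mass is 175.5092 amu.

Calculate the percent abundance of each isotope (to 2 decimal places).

Bl-175: 73.58%, Bl-177: 26.42%

Writing the weighted mean with unknown fraction x of Bl-175:
174.988·x + 176.961·(1 − x) = 175.5092
(174.988 − 176.961)·x = 175.5092 − 176.961
x = -1.4518 / -1.973 = 0.73583 → 73.58% Bl-175, 26.42% Bl-177.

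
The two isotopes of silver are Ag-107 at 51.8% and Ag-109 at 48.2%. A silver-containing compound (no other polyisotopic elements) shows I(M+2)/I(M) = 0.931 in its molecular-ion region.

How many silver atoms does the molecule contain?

1

For n independent Ag atoms, I(M+2)/I(M) = n · (abundance Ag-109) / (abundance Ag-107) = n · 0.482/0.518.
n = 0.931 × 0.518/0.482 = 1.00 ≈ 1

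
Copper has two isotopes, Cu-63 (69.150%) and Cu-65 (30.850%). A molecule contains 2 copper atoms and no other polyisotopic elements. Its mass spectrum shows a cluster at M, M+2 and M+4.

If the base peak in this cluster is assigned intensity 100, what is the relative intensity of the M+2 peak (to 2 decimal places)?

89.23

Binomial terms of (0.69150 + 0.30850)^2: M 0.4782, M+2 0.4267, M+4 0.0952 → M is the base peak.
P(M) = C(2,0) × 0.69150^2 × 0.30850^0 = 1 × 0.47817225 × 1.0000 = 0.478172 (base)
P(M+2) = C(2,1) × 0.69150^1 × 0.30850^1 = 2 × 0.6915 × 0.3085 = 0.426656
Relative intensity = 0.426656 / 0.478172 × 100 = 89.23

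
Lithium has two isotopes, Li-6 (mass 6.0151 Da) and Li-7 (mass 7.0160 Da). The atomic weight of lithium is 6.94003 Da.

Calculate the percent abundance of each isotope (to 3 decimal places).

Writing the weighted mean with unknown fraction x of Li-6:
6.0151·x + 7.0160·(1 − x) = 6.94003
(6.0151 − 7.0160)·x = 6.94003 − 7.0160
x = -0.07597 / -1.0009 = 0.07590 → 7.590% Li-6, 92.410% Li-7.

Li-6: 7.590%, Li-7: 92.410%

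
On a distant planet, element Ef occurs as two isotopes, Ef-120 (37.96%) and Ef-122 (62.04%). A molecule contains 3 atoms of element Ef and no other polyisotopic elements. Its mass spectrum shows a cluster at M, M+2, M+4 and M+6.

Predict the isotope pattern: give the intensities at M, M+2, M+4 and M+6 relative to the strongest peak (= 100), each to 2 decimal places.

12.48 : 61.19 : 100.00 : 54.48

Expanding (0.3796 + 0.6204)^3:
P(M) = 0.3796^3 = 0.054699
P(M+2) = 3 × 0.3796^2 × 0.6204^1 = 0.268192
P(M+4) = 3 × 0.3796^1 × 0.6204^2 = 0.438320
P(M+6) = 0.6204^3 = 0.238790
The M+4 peak is largest (0.438320); scaling to 100 gives 12.48 : 61.19 : 100.00 : 54.48.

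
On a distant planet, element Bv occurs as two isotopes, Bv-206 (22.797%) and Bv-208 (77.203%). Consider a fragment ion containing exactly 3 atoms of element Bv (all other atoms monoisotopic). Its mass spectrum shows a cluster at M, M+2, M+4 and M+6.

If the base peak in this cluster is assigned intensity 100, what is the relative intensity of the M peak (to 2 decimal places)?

2.57

Term probabilities: M 0.0118, M+2 0.1204, M+4 0.4076, M+6 0.4602. Base peak = M+6.
P(M+6) = C(3,3) × 0.22797^0 × 0.77203^3 = 1 × 1.0000 × 0.46015329 = 0.460153 (base)
P(M) = C(3,0) × 0.22797^3 × 0.77203^0 = 1 × 0.01184767 × 1.0000 = 0.011848
Relative intensity = 0.011848 / 0.460153 × 100 = 2.57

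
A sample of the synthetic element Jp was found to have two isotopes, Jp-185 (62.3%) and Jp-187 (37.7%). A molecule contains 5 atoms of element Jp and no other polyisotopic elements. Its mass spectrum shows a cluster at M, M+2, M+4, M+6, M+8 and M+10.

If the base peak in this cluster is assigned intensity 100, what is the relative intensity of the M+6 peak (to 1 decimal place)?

60.5

Binomial terms of (0.623 + 0.377)^5: M 0.0939, M+2 0.2840, M+4 0.3437, M+6 0.2080, M+8 0.0629, M+10 0.0076 → M+4 is the base peak.
P(M+4) = C(5,2) × 0.623^3 × 0.377^2 = 10 × 0.24180437 × 0.142129 = 0.343674 (base)
P(M+6) = C(5,3) × 0.623^2 × 0.377^3 = 10 × 0.388129 × 0.05358263 = 0.207970
Relative intensity = 0.207970 / 0.343674 × 100 = 60.5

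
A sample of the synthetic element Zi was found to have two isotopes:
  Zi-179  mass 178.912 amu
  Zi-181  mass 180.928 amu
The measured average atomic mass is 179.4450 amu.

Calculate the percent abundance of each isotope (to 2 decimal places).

Zi-179: 73.56%, Zi-181: 26.44%

Let x be the fractional abundance of Zi-179; then Zi-181 has abundance 1 − x.
178.912·x + 180.928·(1 − x) = 179.4450
(178.912 − 180.928)·x = 179.4450 − 180.928
x = -1.4830 / -2.016 = 0.73562 → 73.56% Zi-179, 26.44% Zi-181.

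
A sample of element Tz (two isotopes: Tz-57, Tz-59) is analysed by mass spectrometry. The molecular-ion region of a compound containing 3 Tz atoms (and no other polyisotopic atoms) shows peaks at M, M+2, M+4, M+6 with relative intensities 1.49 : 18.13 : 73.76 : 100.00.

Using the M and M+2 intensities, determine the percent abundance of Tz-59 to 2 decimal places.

80.22%

If p is the fraction of Tz that is Tz-57, then I(M+2)/I(M) = [C(3,1)·p^2·(1−p)] / p^3 = 3·(1−p)/p = 18.13/1.49 = 12.1678
(1−p)/p = 12.1678/3 = 4.0559  ⇒  p = 1/(1 + 4.0559) = 0.1978
Tz-57: 19.78%, Tz-59: 80.22%.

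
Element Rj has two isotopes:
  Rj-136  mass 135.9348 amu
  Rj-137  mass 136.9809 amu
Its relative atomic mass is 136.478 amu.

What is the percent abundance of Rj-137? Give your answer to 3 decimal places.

With x = fraction of Rj-136 (so Rj-137 is 1 − x):
135.9348·x + 136.9809·(1 − x) = 136.478
(135.9348 − 136.9809)·x = 136.478 − 136.9809
x = -0.5029 / -1.0461 = 0.48074 → 48.074% Rj-136, 51.926% Rj-137.

51.926%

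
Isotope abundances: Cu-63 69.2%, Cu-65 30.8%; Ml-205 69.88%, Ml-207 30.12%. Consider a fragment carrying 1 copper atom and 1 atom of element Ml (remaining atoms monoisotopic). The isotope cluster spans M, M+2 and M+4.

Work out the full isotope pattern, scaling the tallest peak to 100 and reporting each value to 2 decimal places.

100.00 : 87.61 : 19.18

Copper pattern (n=1): 0.6920 : 0.3080
Element Ml pattern (n=1): 0.6988 : 0.3012
Convolve the two distributions (both contribute in 2-u steps):
  M: 0.6920×0.6988 = 0.483570
  M+2: 0.6920×0.3012 + 0.3080×0.6988 = 0.423661
  M+4: 0.3080×0.3012 = 0.092770
Scale to base peak (0.483570) = 100: 100.00 : 87.61 : 19.18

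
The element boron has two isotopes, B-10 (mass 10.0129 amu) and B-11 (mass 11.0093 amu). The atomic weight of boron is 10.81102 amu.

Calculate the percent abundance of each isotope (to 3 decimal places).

B-10: 19.900%, B-11: 80.100%

Let x be the fractional abundance of B-10; then B-11 has abundance 1 − x.
10.0129·x + 11.0093·(1 − x) = 10.81102
(10.0129 − 11.0093)·x = 10.81102 − 11.0093
x = -0.19828 / -0.9964 = 0.19900 → 19.900% B-10, 80.100% B-11.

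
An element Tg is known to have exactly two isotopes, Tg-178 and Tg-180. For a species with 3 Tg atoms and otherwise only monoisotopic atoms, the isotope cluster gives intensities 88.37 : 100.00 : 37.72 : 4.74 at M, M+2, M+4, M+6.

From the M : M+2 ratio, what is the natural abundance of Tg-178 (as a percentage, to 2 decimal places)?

If p is the fraction of Tg that is Tg-178, then I(M+2)/I(M) = [C(3,1)·p^2·(1−p)] / p^3 = 3·(1−p)/p = 100.00/88.37 = 1.1316
(1−p)/p = 1.1316/3 = 0.3772  ⇒  p = 1/(1 + 0.3772) = 0.7261
Tg-178: 72.61%, Tg-180: 27.39%.

72.61%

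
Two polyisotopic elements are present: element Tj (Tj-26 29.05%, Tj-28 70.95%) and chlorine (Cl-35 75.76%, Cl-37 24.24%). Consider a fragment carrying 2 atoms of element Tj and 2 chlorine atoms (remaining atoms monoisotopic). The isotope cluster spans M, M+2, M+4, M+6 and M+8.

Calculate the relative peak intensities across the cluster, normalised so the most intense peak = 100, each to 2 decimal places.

10.88 : 60.09 : 100.00 : 46.96 : 6.64

Element Tj pattern (n=2): 0.08439025 : 0.4122195 : 0.50339025
Chlorine pattern (n=2): 0.57395776 : 0.36728448 : 0.05875776
Convolve the two distributions (both contribute in 2-u steps):
  M: 0.08439025×0.57395776 = 0.048436
  M+2: 0.08439025×0.36728448 + 0.4122195×0.57395776 = 0.267592
  M+4: 0.08439025×0.05875776 + 0.4122195×0.36728448 + 0.50339025×0.57395776 = 0.445285
  M+6: 0.4122195×0.05875776 + 0.50339025×0.36728448 = 0.209109
  M+8: 0.50339025×0.05875776 = 0.029578
Scale to base peak (0.445285) = 100: 10.88 : 60.09 : 100.00 : 46.96 : 6.64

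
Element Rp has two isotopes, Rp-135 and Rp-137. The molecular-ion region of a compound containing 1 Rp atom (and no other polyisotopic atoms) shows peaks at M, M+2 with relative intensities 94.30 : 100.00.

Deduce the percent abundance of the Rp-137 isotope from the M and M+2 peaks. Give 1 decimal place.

Write p for the Rp-135 fraction. I(M+2)/I(M) = [C(1,1)·p^0·(1−p)] / p^1 = 1·(1−p)/p = 100.00/94.30 = 1.0604
(1−p)/p = 1.0604/1 = 1.0604  ⇒  p = 1/(1 + 1.0604) = 0.4853
Rp-135: 48.5%, Rp-137: 51.5%.

51.5%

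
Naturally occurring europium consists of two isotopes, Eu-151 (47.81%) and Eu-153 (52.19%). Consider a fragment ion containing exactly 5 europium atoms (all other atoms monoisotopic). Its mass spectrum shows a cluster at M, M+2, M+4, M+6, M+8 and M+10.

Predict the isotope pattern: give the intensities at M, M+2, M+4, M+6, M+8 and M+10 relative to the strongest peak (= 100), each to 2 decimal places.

7.69 : 41.96 : 91.61 : 100.00 : 54.58 : 11.92

Expanding (0.4781 + 0.5219)^5:
P(M) = 0.4781^5 = 0.024980
P(M+2) = 5 × 0.4781^4 × 0.5219^1 = 0.136343
P(M+4) = 10 × 0.4781^3 × 0.5219^2 = 0.297667
P(M+6) = 10 × 0.4781^2 × 0.5219^3 = 0.324937
P(M+8) = 5 × 0.4781^1 × 0.5219^4 = 0.177353
P(M+10) = 0.5219^5 = 0.038720
The M+6 peak is largest (0.324937); scaling to 100 gives 7.69 : 41.96 : 91.61 : 100.00 : 54.58 : 11.92.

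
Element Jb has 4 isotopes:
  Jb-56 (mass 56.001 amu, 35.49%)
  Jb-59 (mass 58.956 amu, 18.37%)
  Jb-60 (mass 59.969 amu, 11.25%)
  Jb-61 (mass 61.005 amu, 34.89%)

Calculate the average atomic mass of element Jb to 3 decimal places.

58.736 amu

The abundance-weighted mean is 0.3549 × 56.001 + 0.1837 × 58.956 + 0.1125 × 59.969 + 0.3489 × 61.005
= 19.8748 + 10.8302 + 6.7465 + 21.2846 = 58.7361 amu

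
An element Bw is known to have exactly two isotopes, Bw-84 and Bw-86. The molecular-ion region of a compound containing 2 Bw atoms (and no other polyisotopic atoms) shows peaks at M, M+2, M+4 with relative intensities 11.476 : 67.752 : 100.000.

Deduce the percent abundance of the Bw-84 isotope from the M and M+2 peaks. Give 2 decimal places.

25.30%

Write p for the Bw-84 fraction. I(M+2)/I(M) = [C(2,1)·p^1·(1−p)] / p^2 = 2·(1−p)/p = 67.752/11.476 = 5.9038
(1−p)/p = 5.9038/2 = 2.9519  ⇒  p = 1/(1 + 2.9519) = 0.2530
Bw-84: 25.30%, Bw-86: 74.70%.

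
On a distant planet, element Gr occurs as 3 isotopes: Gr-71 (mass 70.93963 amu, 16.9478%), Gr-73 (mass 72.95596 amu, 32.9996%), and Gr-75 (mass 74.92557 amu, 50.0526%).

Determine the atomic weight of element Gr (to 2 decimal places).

Weight each isotope mass by its fractional abundance: 0.169478 × 70.93963 + 0.329996 × 72.95596 + 0.500526 × 74.92557
= 12.022707 + 24.075175 + 37.502196 = 73.600078 amu

73.60 amu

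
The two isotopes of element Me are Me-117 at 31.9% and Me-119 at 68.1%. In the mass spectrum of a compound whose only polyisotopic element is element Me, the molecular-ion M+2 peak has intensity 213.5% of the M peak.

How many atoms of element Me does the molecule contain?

With n Me atoms, P(M+2)/P(M) = C(n,1)·p^(n−1)q / p^n = n·q/p = n · 0.681/0.319.
n = 2.135 × 0.319/0.681 = 1.00 ≈ 1

1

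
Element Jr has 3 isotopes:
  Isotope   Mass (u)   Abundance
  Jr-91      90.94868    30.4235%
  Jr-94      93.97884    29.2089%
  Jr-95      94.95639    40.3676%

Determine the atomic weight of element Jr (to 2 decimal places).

93.45 u

Weight each isotope mass by its fractional abundance: 0.304235 × 90.94868 + 0.292089 × 93.97884 + 0.403676 × 94.95639
= 27.669772 + 27.450185 + 38.331616 = 93.451573 u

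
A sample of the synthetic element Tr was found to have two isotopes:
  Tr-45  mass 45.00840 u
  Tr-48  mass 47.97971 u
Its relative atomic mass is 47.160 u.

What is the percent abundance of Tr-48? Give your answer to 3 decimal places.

Writing the weighted mean with unknown fraction x of Tr-45:
45.00840·x + 47.97971·(1 − x) = 47.160
(45.00840 − 47.97971)·x = 47.160 − 47.97971
x = -0.81971 / -2.97131 = 0.27587 → 27.587% Tr-45, 72.413% Tr-48.

72.413%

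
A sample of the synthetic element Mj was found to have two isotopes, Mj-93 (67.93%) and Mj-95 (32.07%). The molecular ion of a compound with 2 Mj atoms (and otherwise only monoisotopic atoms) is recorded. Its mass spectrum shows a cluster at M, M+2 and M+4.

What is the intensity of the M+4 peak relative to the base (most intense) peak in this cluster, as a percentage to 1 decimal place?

22.3%

Term probabilities: M 0.4614, M+2 0.4357, M+4 0.1028. Base peak = M.
P(M) = C(2,0) × 0.6793^2 × 0.3207^0 = 1 × 0.46144849 × 1.0000 = 0.461448 (base)
P(M+4) = C(2,2) × 0.6793^0 × 0.3207^2 = 1 × 1.0000 × 0.10284849 = 0.102848
Relative intensity = 0.102848 / 0.461448 × 100 = 22.3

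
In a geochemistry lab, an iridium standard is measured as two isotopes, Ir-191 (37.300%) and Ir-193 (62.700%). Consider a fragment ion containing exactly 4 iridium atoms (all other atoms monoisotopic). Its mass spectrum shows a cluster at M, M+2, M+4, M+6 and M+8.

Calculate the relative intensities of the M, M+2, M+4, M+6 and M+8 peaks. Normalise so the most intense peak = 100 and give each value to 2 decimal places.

The 4 Ir atoms are independent, so intensities follow the terms of (0.37300 + 0.62700)^4.
P(M) = 0.37300^4 = 0.019357
P(M+2) = 4 × 0.37300^3 × 0.62700^1 = 0.130153
P(M+4) = 6 × 0.37300^2 × 0.62700^2 = 0.328174
P(M+6) = 4 × 0.37300^1 × 0.62700^3 = 0.367766
P(M+8) = 0.62700^4 = 0.154550
The M+6 peak is largest (0.367766); scaling to 100 gives 5.26 : 35.39 : 89.23 : 100.00 : 42.02.

5.26 : 35.39 : 89.23 : 100.00 : 42.02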